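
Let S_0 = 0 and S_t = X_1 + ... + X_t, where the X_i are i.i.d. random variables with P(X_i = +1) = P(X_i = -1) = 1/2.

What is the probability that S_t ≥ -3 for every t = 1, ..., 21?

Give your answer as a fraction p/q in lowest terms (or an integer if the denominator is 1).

Let f(t,s) = #length-t paths at position s with S_1..S_t all ≥ -3.
f(t,s) = f(t-1,s-1) + f(t-1,s+1) for s ≥ -3; f(t,s) = 0 for s < -3.
t=0: f(0,0)=1
t=1: f(1,-1)=1 f(1,1)=1
t=2: f(2,-2)=1 f(2,0)=2 f(2,2)=1
t=3: f(3,-3)=1 f(3,-1)=3 f(3,1)=3 f(3,3)=1
t=4: f(4,-2)=4 f(4,0)=6 f(4,2)=4 f(4,4)=1
t=5: f(5,-3)=4 f(5,-1)=10 f(5,1)=10 f(5,3)=5 f(5,5)=1
t=6: f(6,-2)=14 f(6,0)=20 f(6,2)=15 f(6,4)=6 f(6,6)=1
t=7: f(7,-3)=14 f(7,-1)=34 f(7,1)=35 f(7,3)=21 f(7,5)=7 f(7,7)=1
t=8: f(8,-2)=48 f(8,0)=69 f(8,2)=56 f(8,4)=28 f(8,6)=8 f(8,8)=1
t=9: f(9,-3)=48 f(9,-1)=117 f(9,1)=125 f(9,3)=84 f(9,5)=36 f(9,7)=9 f(9,9)=1
t=10: f(10,-2)=165 f(10,0)=242 f(10,2)=209 f(10,4)=120 f(10,6)=45 f(10,8)=10 f(10,10)=1
t=11: f(11,-3)=165 f(11,-1)=407 f(11,1)=451 f(11,3)=329 f(11,5)=165 f(11,7)=55 f(11,9)=11 f(11,11)=1
t=12: f(12,-2)=572 f(12,0)=858 f(12,2)=780 f(12,4)=494 f(12,6)=220 f(12,8)=66 f(12,10)=12 f(12,12)=1
t=13: f(13,-3)=572 f(13,-1)=1430 f(13,1)=1638 f(13,3)=1274 f(13,5)=714 f(13,7)=286 f(13,9)=78 f(13,11)=13 f(13,13)=1
t=14: f(14,-2)=2002 f(14,0)=3068 f(14,2)=2912 f(14,4)=1988 f(14,6)=1000 f(14,8)=364 f(14,10)=91 f(14,12)=14 f(14,14)=1
t=15: f(15,-3)=2002 f(15,-1)=5070 f(15,1)=5980 f(15,3)=4900 f(15,5)=2988 f(15,7)=1364 f(15,9)=455 f(15,11)=105 f(15,13)=15 f(15,15)=1
t=16: f(16,-2)=7072 f(16,0)=11050 f(16,2)=10880 f(16,4)=7888 f(16,6)=4352 f(16,8)=1819 f(16,10)=560 f(16,12)=120 f(16,14)=16 f(16,16)=1
t=17: f(17,-3)=7072 f(17,-1)=18122 f(17,1)=21930 f(17,3)=18768 f(17,5)=12240 f(17,7)=6171 f(17,9)=2379 f(17,11)=680 f(17,13)=136 f(17,15)=17 f(17,17)=1
t=18: f(18,-2)=25194 f(18,0)=40052 f(18,2)=40698 f(18,4)=31008 f(18,6)=18411 f(18,8)=8550 f(18,10)=3059 f(18,12)=816 f(18,14)=153 f(18,16)=18 f(18,18)=1
t=19: f(19,-3)=25194 f(19,-1)=65246 f(19,1)=80750 f(19,3)=71706 f(19,5)=49419 f(19,7)=26961 f(19,9)=11609 f(19,11)=3875 f(19,13)=969 f(19,15)=171 f(19,17)=19 f(19,19)=1
t=20: f(20,-2)=90440 f(20,0)=145996 f(20,2)=152456 f(20,4)=121125 f(20,6)=76380 f(20,8)=38570 f(20,10)=15484 f(20,12)=4844 f(20,14)=1140 f(20,16)=190 f(20,18)=20 f(20,20)=1
t=21: f(21,-3)=90440 f(21,-1)=236436 f(21,1)=298452 f(21,3)=273581 f(21,5)=197505 f(21,7)=114950 f(21,9)=54054 f(21,11)=20328 f(21,13)=5984 f(21,15)=1330 f(21,17)=210 f(21,19)=21 f(21,21)=1
Σ_s f(21,s) = 1293292
P = 1293292/2097152 = 323323/524288

Answer: 323323/524288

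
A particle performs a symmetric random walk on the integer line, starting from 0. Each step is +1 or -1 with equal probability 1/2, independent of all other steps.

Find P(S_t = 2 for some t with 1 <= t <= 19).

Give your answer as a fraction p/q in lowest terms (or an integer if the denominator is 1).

Answer: 84883/131072

Derivation:
Count via complement. Let g(t,s) = #length-t paths at position s with S_1..S_t all ≠ 2.
g(t,s) = g(t-1,s-1) + g(t-1,s+1) for s ≠ 2; g(t,2) = 0.
t=0: g(0,0)=1
t=1: g(1,-1)=1 g(1,1)=1
t=2: g(2,-2)=1 g(2,0)=2
t=3: g(3,-3)=1 g(3,-1)=3 g(3,1)=2
t=4: g(4,-4)=1 g(4,-2)=4 g(4,0)=5
t=5: g(5,-5)=1 g(5,-3)=5 g(5,-1)=9 g(5,1)=5
t=6: g(6,-6)=1 g(6,-4)=6 g(6,-2)=14 g(6,0)=14
t=7: g(7,-7)=1 g(7,-5)=7 g(7,-3)=20 g(7,-1)=28 g(7,1)=14
t=8: g(8,-8)=1 g(8,-6)=8 g(8,-4)=27 g(8,-2)=48 g(8,0)=42
t=9: g(9,-9)=1 g(9,-7)=9 g(9,-5)=35 g(9,-3)=75 g(9,-1)=90 g(9,1)=42
t=10: g(10,-10)=1 g(10,-8)=10 g(10,-6)=44 g(10,-4)=110 g(10,-2)=165 g(10,0)=132
t=11: g(11,-11)=1 g(11,-9)=11 g(11,-7)=54 g(11,-5)=154 g(11,-3)=275 g(11,-1)=297 g(11,1)=132
t=12: g(12,-12)=1 g(12,-10)=12 g(12,-8)=65 g(12,-6)=208 g(12,-4)=429 g(12,-2)=572 g(12,0)=429
t=13: g(13,-13)=1 g(13,-11)=13 g(13,-9)=77 g(13,-7)=273 g(13,-5)=637 g(13,-3)=1001 g(13,-1)=1001 g(13,1)=429
t=14: g(14,-14)=1 g(14,-12)=14 g(14,-10)=90 g(14,-8)=350 g(14,-6)=910 g(14,-4)=1638 g(14,-2)=2002 g(14,0)=1430
t=15: g(15,-15)=1 g(15,-13)=15 g(15,-11)=104 g(15,-9)=440 g(15,-7)=1260 g(15,-5)=2548 g(15,-3)=3640 g(15,-1)=3432 g(15,1)=1430
t=16: g(16,-16)=1 g(16,-14)=16 g(16,-12)=119 g(16,-10)=544 g(16,-8)=1700 g(16,-6)=3808 g(16,-4)=6188 g(16,-2)=7072 g(16,0)=4862
t=17: g(17,-17)=1 g(17,-15)=17 g(17,-13)=135 g(17,-11)=663 g(17,-9)=2244 g(17,-7)=5508 g(17,-5)=9996 g(17,-3)=13260 g(17,-1)=11934 g(17,1)=4862
t=18: g(18,-18)=1 g(18,-16)=18 g(18,-14)=152 g(18,-12)=798 g(18,-10)=2907 g(18,-8)=7752 g(18,-6)=15504 g(18,-4)=23256 g(18,-2)=25194 g(18,0)=16796
t=19: g(19,-19)=1 g(19,-17)=19 g(19,-15)=170 g(19,-13)=950 g(19,-11)=3705 g(19,-9)=10659 g(19,-7)=23256 g(19,-5)=38760 g(19,-3)=48450 g(19,-1)=41990 g(19,1)=16796
Paths never hitting 2: Σ_s g(19,s) = 184756
Paths hitting 2: 2^19 - 184756 = 339532
P = 339532/524288 = 84883/131072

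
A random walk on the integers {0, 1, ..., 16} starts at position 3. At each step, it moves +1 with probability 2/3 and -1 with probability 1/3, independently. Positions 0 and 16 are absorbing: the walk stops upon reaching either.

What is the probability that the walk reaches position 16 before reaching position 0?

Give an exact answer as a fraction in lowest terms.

Biased walk: p = 2/3, q = 1/3, r = q/p = 1/2
Gambler's ruin: P(hit 16 before 0 | start at 3) = (1 - r^a)/(1 - r^N)
r^3 = 1/8; r^16 = 1/65536
P = (1 - 1/8) / (1 - 1/65536) = 7/8 / 65535/65536 = 57344/65535

Answer: 57344/65535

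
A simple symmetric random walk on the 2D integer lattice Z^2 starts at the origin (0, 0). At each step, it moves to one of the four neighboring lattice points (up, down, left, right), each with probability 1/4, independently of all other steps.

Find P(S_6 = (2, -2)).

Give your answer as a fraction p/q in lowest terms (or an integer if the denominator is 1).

Let h be the number of horizontal steps (so 6-h are vertical). To end at (2,-2) need (h+2)/2 right-steps and ((6-h)-2)/2 up-steps.
Sum over h with 2 ≤ h ≤ 4, h ≡ 0 (mod 2), 6-h ≡ 0 (mod 2):
h=2: C(6,2)·C(2,2)·C(4,1) = 15·1·4 = 60
h=4: C(6,4)·C(4,3)·C(2,0) = 15·4·1 = 60
Total favorable: 120
Total paths: 4^6 = 4096
P = 120/4096 = 15/512

Answer: 15/512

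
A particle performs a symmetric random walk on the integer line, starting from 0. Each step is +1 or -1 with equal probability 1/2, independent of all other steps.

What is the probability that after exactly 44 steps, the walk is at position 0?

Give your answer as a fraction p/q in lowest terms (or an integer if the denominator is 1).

To return to 0 after 44 steps: need exactly 22 steps of +1 and 22 of -1.
Favorable paths: C(44,22) = 2104098963720
Total paths: 2^44 = 17592186044416
P = 2104098963720/17592186044416 = 263012370465/2199023255552

Answer: 263012370465/2199023255552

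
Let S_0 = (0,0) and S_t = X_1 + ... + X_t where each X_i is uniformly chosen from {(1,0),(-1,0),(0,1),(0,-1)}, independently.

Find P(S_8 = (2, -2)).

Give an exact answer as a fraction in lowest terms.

Let h be the number of horizontal steps (so 8-h are vertical). To end at (2,-2) need (h+2)/2 right-steps and ((8-h)-2)/2 up-steps.
Sum over h with 2 ≤ h ≤ 6, h ≡ 0 (mod 2), 8-h ≡ 0 (mod 2):
h=2: C(8,2)·C(2,2)·C(6,2) = 28·1·15 = 420
h=4: C(8,4)·C(4,3)·C(4,1) = 70·4·4 = 1120
h=6: C(8,6)·C(6,4)·C(2,0) = 28·15·1 = 420
Total favorable: 1960
Total paths: 4^8 = 65536
P = 1960/65536 = 245/8192

Answer: 245/8192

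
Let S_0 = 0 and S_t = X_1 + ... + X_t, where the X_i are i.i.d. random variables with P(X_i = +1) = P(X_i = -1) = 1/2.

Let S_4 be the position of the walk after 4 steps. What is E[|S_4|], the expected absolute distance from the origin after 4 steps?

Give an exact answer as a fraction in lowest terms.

S_4 takes values m ≡ 0 (mod 2) with |m| ≤ 4; P(S_4=m) = C(4,(4+m)/2)/2^4.
Total paths: 2^4 = 16
Distribution: P(S=-4)=1/16, P(S=-2)=4/16, P(S=0)=6/16, P(S=2)=4/16, P(S=4)=1/16
E[|S_4|] = Σ_m |m|·P(S_4=m) = 24/16 = 3/2

Answer: 3/2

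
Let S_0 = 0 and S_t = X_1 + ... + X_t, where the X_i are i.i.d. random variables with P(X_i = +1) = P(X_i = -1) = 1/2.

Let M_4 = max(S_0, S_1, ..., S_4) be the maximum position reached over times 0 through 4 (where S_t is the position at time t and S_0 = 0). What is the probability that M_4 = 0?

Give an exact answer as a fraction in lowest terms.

Let M_4 = max(S_0,...,S_4). Use the reflection principle: for j ≥ 1, #{paths with M_4 ≥ j} = #{S_4 ≥ j} + #{S_4 ≥ j+1}.
P(M_4 ≥ 0) = 1 since S_0 = 0, so #{M_4 ≥ 0} = 16.
#{M_4 ≥ 1} = #{S_4 ≥ 1} + #{S_4 ≥ 2} = 5 + 5 = 10.
#{M_4 = 0} = 16 - 10 = 6.
P(M_4 = 0) = 6/16 = 3/8

Answer: 3/8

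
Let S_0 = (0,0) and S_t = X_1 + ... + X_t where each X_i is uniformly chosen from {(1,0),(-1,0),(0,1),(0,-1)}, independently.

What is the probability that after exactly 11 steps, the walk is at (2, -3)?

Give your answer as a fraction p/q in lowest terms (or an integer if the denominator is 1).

Let h be the number of horizontal steps (so 11-h are vertical). To end at (2,-3) need (h+2)/2 right-steps and ((11-h)-3)/2 up-steps.
Sum over h with 2 ≤ h ≤ 8, h ≡ 0 (mod 2), 11-h ≡ 1 (mod 2):
h=2: C(11,2)·C(2,2)·C(9,3) = 55·1·84 = 4620
h=4: C(11,4)·C(4,3)·C(7,2) = 330·4·21 = 27720
h=6: C(11,6)·C(6,4)·C(5,1) = 462·15·5 = 34650
h=8: C(11,8)·C(8,5)·C(3,0) = 165·56·1 = 9240
Total favorable: 76230
Total paths: 4^11 = 4194304
P = 76230/4194304 = 38115/2097152

Answer: 38115/2097152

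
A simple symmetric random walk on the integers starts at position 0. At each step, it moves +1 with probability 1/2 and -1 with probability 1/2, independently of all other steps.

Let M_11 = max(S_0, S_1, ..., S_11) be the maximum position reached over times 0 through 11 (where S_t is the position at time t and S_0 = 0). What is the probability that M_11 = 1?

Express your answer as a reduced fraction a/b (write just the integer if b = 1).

Let M_11 = max(S_0,...,S_11). Use the reflection principle: for j ≥ 1, #{paths with M_11 ≥ j} = #{S_11 ≥ j} + #{S_11 ≥ j+1}.
By reflection, #{M_11 ≥ 1} = #{S_11 ≥ 1} + #{S_11 ≥ 2} = 1024 + 562 = 1586.
#{M_11 ≥ 2} = #{S_11 ≥ 2} + #{S_11 ≥ 3} = 562 + 562 = 1124.
#{M_11 = 1} = 1586 - 1124 = 462.
P(M_11 = 1) = 462/2048 = 231/1024

Answer: 231/1024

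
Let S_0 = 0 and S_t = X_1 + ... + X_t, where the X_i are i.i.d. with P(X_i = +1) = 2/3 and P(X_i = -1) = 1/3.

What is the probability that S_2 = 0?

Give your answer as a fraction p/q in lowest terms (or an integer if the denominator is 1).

Answer: 4/9

Derivation:
To be at 0 after 2 steps: need exactly 1 step of +1 and 1 of -1.
Number of such sequences: C(2,1) = 2
Each has probability (2/3)^1 · (1/3)^1 = 2/9
P = 2 · 2/9 = 4/9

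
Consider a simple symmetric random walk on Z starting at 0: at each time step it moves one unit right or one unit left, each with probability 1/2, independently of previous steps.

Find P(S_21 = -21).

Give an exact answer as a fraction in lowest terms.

Answer: 1/2097152

Derivation:
To reach position -21 after 21 steps: need 0 steps of +1 and 21 of -1.
Favorable paths: C(21,0) = 1
Total paths: 2^21 = 2097152
P = 1/2097152 = 1/2097152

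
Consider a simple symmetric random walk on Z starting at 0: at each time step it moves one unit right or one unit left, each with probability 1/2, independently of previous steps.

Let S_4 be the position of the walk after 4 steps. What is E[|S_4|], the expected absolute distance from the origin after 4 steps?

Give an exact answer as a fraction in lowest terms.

S_4 takes values m ≡ 0 (mod 2) with |m| ≤ 4; P(S_4=m) = C(4,(4+m)/2)/2^4.
Total paths: 2^4 = 16
Distribution: P(S=-4)=1/16, P(S=-2)=4/16, P(S=0)=6/16, P(S=2)=4/16, P(S=4)=1/16
E[|S_4|] = Σ_m |m|·P(S_4=m) = 24/16 = 3/2

Answer: 3/2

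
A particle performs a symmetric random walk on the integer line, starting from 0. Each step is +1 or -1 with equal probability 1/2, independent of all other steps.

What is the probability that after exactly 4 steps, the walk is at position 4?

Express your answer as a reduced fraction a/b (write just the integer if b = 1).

To reach position 4 after 4 steps: need 4 steps of +1 and 0 of -1.
Favorable paths: C(4,4) = 1
Total paths: 2^4 = 16
P = 1/16 = 1/16

Answer: 1/16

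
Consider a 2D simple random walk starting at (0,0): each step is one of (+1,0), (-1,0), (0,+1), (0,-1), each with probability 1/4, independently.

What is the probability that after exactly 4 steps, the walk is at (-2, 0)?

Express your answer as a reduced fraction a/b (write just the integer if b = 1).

Answer: 1/16

Derivation:
Let h be the number of horizontal steps (so 4-h are vertical). To end at (-2,0) need (h-2)/2 right-steps and ((4-h)+0)/2 up-steps.
Sum over h with 2 ≤ h ≤ 4, h ≡ 0 (mod 2), 4-h ≡ 0 (mod 2):
h=2: C(4,2)·C(2,0)·C(2,1) = 6·1·2 = 12
h=4: C(4,4)·C(4,1)·C(0,0) = 1·4·1 = 4
Total favorable: 16
Total paths: 4^4 = 256
P = 16/256 = 1/16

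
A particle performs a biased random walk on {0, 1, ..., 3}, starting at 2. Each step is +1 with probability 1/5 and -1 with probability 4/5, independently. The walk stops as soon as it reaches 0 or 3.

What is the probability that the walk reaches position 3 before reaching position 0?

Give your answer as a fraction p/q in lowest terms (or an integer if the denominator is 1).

Answer: 5/21

Derivation:
Biased walk: p = 1/5, q = 4/5, r = q/p = 4
Gambler's ruin: P(hit 3 before 0 | start at 2) = (1 - r^a)/(1 - r^N)
r^2 = 16; r^3 = 64
P = (1 - 16) / (1 - 64) = -15 / -63 = 5/21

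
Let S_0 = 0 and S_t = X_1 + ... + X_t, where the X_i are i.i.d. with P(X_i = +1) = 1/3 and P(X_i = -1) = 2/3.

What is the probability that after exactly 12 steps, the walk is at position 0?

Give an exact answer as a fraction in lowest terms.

To be at 0 after 12 steps: need exactly 6 steps of +1 and 6 of -1.
Number of such sequences: C(12,6) = 924
Each has probability (1/3)^6 · (2/3)^6 = 64/531441
P = 924 · 64/531441 = 19712/177147

Answer: 19712/177147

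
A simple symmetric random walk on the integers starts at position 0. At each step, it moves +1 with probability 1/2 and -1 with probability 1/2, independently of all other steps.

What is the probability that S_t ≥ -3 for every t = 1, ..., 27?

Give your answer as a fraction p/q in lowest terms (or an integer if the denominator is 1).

Let f(t,s) = #length-t paths at position s with S_1..S_t all ≥ -3.
f(t,s) = f(t-1,s-1) + f(t-1,s+1) for s ≥ -3; f(t,s) = 0 for s < -3.
t=0: f(0,0)=1
t=1: f(1,-1)=1 f(1,1)=1
t=2: f(2,-2)=1 f(2,0)=2 f(2,2)=1
t=3: f(3,-3)=1 f(3,-1)=3 f(3,1)=3 f(3,3)=1
t=4: f(4,-2)=4 f(4,0)=6 f(4,2)=4 f(4,4)=1
t=5: f(5,-3)=4 f(5,-1)=10 f(5,1)=10 f(5,3)=5 f(5,5)=1
t=6: f(6,-2)=14 f(6,0)=20 f(6,2)=15 f(6,4)=6 f(6,6)=1
t=7: f(7,-3)=14 f(7,-1)=34 f(7,1)=35 f(7,3)=21 f(7,5)=7 f(7,7)=1
t=8: f(8,-2)=48 f(8,0)=69 f(8,2)=56 f(8,4)=28 f(8,6)=8 f(8,8)=1
t=9: f(9,-3)=48 f(9,-1)=117 f(9,1)=125 f(9,3)=84 f(9,5)=36 f(9,7)=9 f(9,9)=1
t=10: f(10,-2)=165 f(10,0)=242 f(10,2)=209 f(10,4)=120 f(10,6)=45 f(10,8)=10 f(10,10)=1
t=11: f(11,-3)=165 f(11,-1)=407 f(11,1)=451 f(11,3)=329 f(11,5)=165 f(11,7)=55 f(11,9)=11 f(11,11)=1
t=12: f(12,-2)=572 f(12,0)=858 f(12,2)=780 f(12,4)=494 f(12,6)=220 f(12,8)=66 f(12,10)=12 f(12,12)=1
t=13: f(13,-3)=572 f(13,-1)=1430 f(13,1)=1638 f(13,3)=1274 f(13,5)=714 f(13,7)=286 f(13,9)=78 f(13,11)=13 f(13,13)=1
t=14: f(14,-2)=2002 f(14,0)=3068 f(14,2)=2912 f(14,4)=1988 f(14,6)=1000 f(14,8)=364 f(14,10)=91 f(14,12)=14 f(14,14)=1
t=15: f(15,-3)=2002 f(15,-1)=5070 f(15,1)=5980 f(15,3)=4900 f(15,5)=2988 f(15,7)=1364 f(15,9)=455 f(15,11)=105 f(15,13)=15 f(15,15)=1
t=16: f(16,-2)=7072 f(16,0)=11050 f(16,2)=10880 f(16,4)=7888 f(16,6)=4352 f(16,8)=1819 f(16,10)=560 f(16,12)=120 f(16,14)=16 f(16,16)=1
t=17: f(17,-3)=7072 f(17,-1)=18122 f(17,1)=21930 f(17,3)=18768 f(17,5)=12240 f(17,7)=6171 f(17,9)=2379 f(17,11)=680 f(17,13)=136 f(17,15)=17 f(17,17)=1
t=18: f(18,-2)=25194 f(18,0)=40052 f(18,2)=40698 f(18,4)=31008 f(18,6)=18411 f(18,8)=8550 f(18,10)=3059 f(18,12)=816 f(18,14)=153 f(18,16)=18 f(18,18)=1
t=19: f(19,-3)=25194 f(19,-1)=65246 f(19,1)=80750 f(19,3)=71706 f(19,5)=49419 f(19,7)=26961 f(19,9)=11609 f(19,11)=3875 f(19,13)=969 f(19,15)=171 f(19,17)=19 f(19,19)=1
t=20: f(20,-2)=90440 f(20,0)=145996 f(20,2)=152456 f(20,4)=121125 f(20,6)=76380 f(20,8)=38570 f(20,10)=15484 f(20,12)=4844 f(20,14)=1140 f(20,16)=190 f(20,18)=20 f(20,20)=1
t=21: f(21,-3)=90440 f(21,-1)=236436 f(21,1)=298452 f(21,3)=273581 f(21,5)=197505 f(21,7)=114950 f(21,9)=54054 f(21,11)=20328 f(21,13)=5984 f(21,15)=1330 f(21,17)=210 f(21,19)=21 f(21,21)=1
t=22: f(22,-2)=326876 f(22,0)=534888 f(22,2)=572033 f(22,4)=471086 f(22,6)=312455 f(22,8)=169004 f(22,10)=74382 f(22,12)=26312 f(22,14)=7314 f(22,16)=1540 f(22,18)=231 f(22,20)=22 f(22,22)=1
t=23: f(23,-3)=326876 f(23,-1)=861764 f(23,1)=1106921 f(23,3)=1043119 f(23,5)=783541 f(23,7)=481459 f(23,9)=243386 f(23,11)=100694 f(23,13)=33626 f(23,15)=8854 f(23,17)=1771 f(23,19)=253 f(23,21)=23 f(23,23)=1
t=24: f(24,-2)=1188640 f(24,0)=1968685 f(24,2)=2150040 f(24,4)=1826660 f(24,6)=1265000 f(24,8)=724845 f(24,10)=344080 f(24,12)=134320 f(24,14)=42480 f(24,16)=10625 f(24,18)=2024 f(24,20)=276 f(24,22)=24 f(24,24)=1
t=25: f(25,-3)=1188640 f(25,-1)=3157325 f(25,1)=4118725 f(25,3)=3976700 f(25,5)=3091660 f(25,7)=1989845 f(25,9)=1068925 f(25,11)=478400 f(25,13)=176800 f(25,15)=53105 f(25,17)=12649 f(25,19)=2300 f(25,21)=300 f(25,23)=25 f(25,25)=1
t=26: f(26,-2)=4345965 f(26,0)=7276050 f(26,2)=8095425 f(26,4)=7068360 f(26,6)=5081505 f(26,8)=3058770 f(26,10)=1547325 f(26,12)=655200 f(26,14)=229905 f(26,16)=65754 f(26,18)=14949 f(26,20)=2600 f(26,22)=325 f(26,24)=26 f(26,26)=1
t=27: f(27,-3)=4345965 f(27,-1)=11622015 f(27,1)=15371475 f(27,3)=15163785 f(27,5)=12149865 f(27,7)=8140275 f(27,9)=4606095 f(27,11)=2202525 f(27,13)=885105 f(27,15)=295659 f(27,17)=80703 f(27,19)=17549 f(27,21)=2925 f(27,23)=351 f(27,25)=27 f(27,27)=1
Σ_s f(27,s) = 74884320
P = 74884320/134217728 = 2340135/4194304

Answer: 2340135/4194304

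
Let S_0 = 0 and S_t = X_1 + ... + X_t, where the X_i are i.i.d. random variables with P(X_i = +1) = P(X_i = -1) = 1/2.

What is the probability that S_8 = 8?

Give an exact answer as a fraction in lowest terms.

To reach position 8 after 8 steps: need 8 steps of +1 and 0 of -1.
Favorable paths: C(8,8) = 1
Total paths: 2^8 = 256
P = 1/256 = 1/256

Answer: 1/256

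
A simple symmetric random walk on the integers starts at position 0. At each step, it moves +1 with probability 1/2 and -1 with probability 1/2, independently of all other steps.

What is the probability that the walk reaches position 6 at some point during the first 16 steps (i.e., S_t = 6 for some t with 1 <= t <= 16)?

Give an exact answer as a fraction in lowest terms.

Count via complement. Let g(t,s) = #length-t paths at position s with S_1..S_t all ≠ 6.
g(t,s) = g(t-1,s-1) + g(t-1,s+1) for s ≠ 6; g(t,6) = 0.
t=0: g(0,0)=1
t=1: g(1,-1)=1 g(1,1)=1
t=2: g(2,-2)=1 g(2,0)=2 g(2,2)=1
t=3: g(3,-3)=1 g(3,-1)=3 g(3,1)=3 g(3,3)=1
t=4: g(4,-4)=1 g(4,-2)=4 g(4,0)=6 g(4,2)=4 g(4,4)=1
t=5: g(5,-5)=1 g(5,-3)=5 g(5,-1)=10 g(5,1)=10 g(5,3)=5 g(5,5)=1
t=6: g(6,-6)=1 g(6,-4)=6 g(6,-2)=15 g(6,0)=20 g(6,2)=15 g(6,4)=6
t=7: g(7,-7)=1 g(7,-5)=7 g(7,-3)=21 g(7,-1)=35 g(7,1)=35 g(7,3)=21 g(7,5)=6
t=8: g(8,-8)=1 g(8,-6)=8 g(8,-4)=28 g(8,-2)=56 g(8,0)=70 g(8,2)=56 g(8,4)=27
t=9: g(9,-9)=1 g(9,-7)=9 g(9,-5)=36 g(9,-3)=84 g(9,-1)=126 g(9,1)=126 g(9,3)=83 g(9,5)=27
t=10: g(10,-10)=1 g(10,-8)=10 g(10,-6)=45 g(10,-4)=120 g(10,-2)=210 g(10,0)=252 g(10,2)=209 g(10,4)=110
t=11: g(11,-11)=1 g(11,-9)=11 g(11,-7)=55 g(11,-5)=165 g(11,-3)=330 g(11,-1)=462 g(11,1)=461 g(11,3)=319 g(11,5)=110
t=12: g(12,-12)=1 g(12,-10)=12 g(12,-8)=66 g(12,-6)=220 g(12,-4)=495 g(12,-2)=792 g(12,0)=923 g(12,2)=780 g(12,4)=429
t=13: g(13,-13)=1 g(13,-11)=13 g(13,-9)=78 g(13,-7)=286 g(13,-5)=715 g(13,-3)=1287 g(13,-1)=1715 g(13,1)=1703 g(13,3)=1209 g(13,5)=429
t=14: g(14,-14)=1 g(14,-12)=14 g(14,-10)=91 g(14,-8)=364 g(14,-6)=1001 g(14,-4)=2002 g(14,-2)=3002 g(14,0)=3418 g(14,2)=2912 g(14,4)=1638
t=15: g(15,-15)=1 g(15,-13)=15 g(15,-11)=105 g(15,-9)=455 g(15,-7)=1365 g(15,-5)=3003 g(15,-3)=5004 g(15,-1)=6420 g(15,1)=6330 g(15,3)=4550 g(15,5)=1638
t=16: g(16,-16)=1 g(16,-14)=16 g(16,-12)=120 g(16,-10)=560 g(16,-8)=1820 g(16,-6)=4368 g(16,-4)=8007 g(16,-2)=11424 g(16,0)=12750 g(16,2)=10880 g(16,4)=6188
Paths never hitting 6: Σ_s g(16,s) = 56134
Paths hitting 6: 2^16 - 56134 = 9402
P = 9402/65536 = 4701/32768

Answer: 4701/32768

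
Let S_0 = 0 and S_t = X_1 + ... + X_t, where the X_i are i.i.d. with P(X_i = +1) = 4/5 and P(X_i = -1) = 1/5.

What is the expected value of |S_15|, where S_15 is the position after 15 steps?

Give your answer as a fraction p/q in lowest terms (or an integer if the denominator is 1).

Answer: 11001130947/1220703125

Derivation:
S_15 takes values m ≡ 1 (mod 2) with |m| ≤ 15; P(S_15=m) = C(15,(15+m)/2) · (4/5)^((15+m)/2) · (1/5)^((15-m)/2).
Distribution: P(S=-15)=1/30517578125, P(S=-13)=12/6103515625, P(S=-11)=336/6103515625, P(S=-9)=5824/6103515625, P(S=-7)=69888/6103515625, P(S=-5)=3075072/30517578125, P(S=-3)=4100096/6103515625, P(S=-1)=21086208/6103515625, P(S=1)=84344832/6103515625, P(S=3)=262406144/6103515625, P(S=5)=3148873728/30517578125, P(S=7)=1145044992/6103515625, P(S=9)=1526726656/6103515625, P(S=11)=1409286144/6103515625, P(S=13)=805306368/6103515625, P(S=15)=1073741824/30517578125
E[|S_15|] = Σ_m |m|·P(S_15=m) = 11001130947/1220703125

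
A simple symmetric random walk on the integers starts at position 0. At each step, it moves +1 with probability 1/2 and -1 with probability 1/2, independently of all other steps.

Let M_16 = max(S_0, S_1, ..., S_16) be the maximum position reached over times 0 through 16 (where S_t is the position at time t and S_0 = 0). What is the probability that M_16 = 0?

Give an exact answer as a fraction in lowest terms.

Answer: 6435/32768

Derivation:
Let M_16 = max(S_0,...,S_16). Use the reflection principle: for j ≥ 1, #{paths with M_16 ≥ j} = #{S_16 ≥ j} + #{S_16 ≥ j+1}.
P(M_16 ≥ 0) = 1 since S_0 = 0, so #{M_16 ≥ 0} = 65536.
#{M_16 ≥ 1} = #{S_16 ≥ 1} + #{S_16 ≥ 2} = 26333 + 26333 = 52666.
#{M_16 = 0} = 65536 - 52666 = 12870.
P(M_16 = 0) = 12870/65536 = 6435/32768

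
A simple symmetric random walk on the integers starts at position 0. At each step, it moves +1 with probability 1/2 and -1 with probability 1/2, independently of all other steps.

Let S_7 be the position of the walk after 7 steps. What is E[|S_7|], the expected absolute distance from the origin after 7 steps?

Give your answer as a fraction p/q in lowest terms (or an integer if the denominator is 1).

S_7 takes values m ≡ 1 (mod 2) with |m| ≤ 7; P(S_7=m) = C(7,(7+m)/2)/2^7.
Total paths: 2^7 = 128
Distribution: P(S=-7)=1/128, P(S=-5)=7/128, P(S=-3)=21/128, P(S=-1)=35/128, P(S=1)=35/128, P(S=3)=21/128, P(S=5)=7/128, P(S=7)=1/128
E[|S_7|] = Σ_m |m|·P(S_7=m) = 280/128 = 35/16

Answer: 35/16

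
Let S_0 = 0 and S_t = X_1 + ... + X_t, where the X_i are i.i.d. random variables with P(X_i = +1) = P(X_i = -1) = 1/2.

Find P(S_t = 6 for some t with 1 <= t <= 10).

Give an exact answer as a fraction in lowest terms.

Answer: 67/1024

Derivation:
Count via complement. Let g(t,s) = #length-t paths at position s with S_1..S_t all ≠ 6.
g(t,s) = g(t-1,s-1) + g(t-1,s+1) for s ≠ 6; g(t,6) = 0.
t=0: g(0,0)=1
t=1: g(1,-1)=1 g(1,1)=1
t=2: g(2,-2)=1 g(2,0)=2 g(2,2)=1
t=3: g(3,-3)=1 g(3,-1)=3 g(3,1)=3 g(3,3)=1
t=4: g(4,-4)=1 g(4,-2)=4 g(4,0)=6 g(4,2)=4 g(4,4)=1
t=5: g(5,-5)=1 g(5,-3)=5 g(5,-1)=10 g(5,1)=10 g(5,3)=5 g(5,5)=1
t=6: g(6,-6)=1 g(6,-4)=6 g(6,-2)=15 g(6,0)=20 g(6,2)=15 g(6,4)=6
t=7: g(7,-7)=1 g(7,-5)=7 g(7,-3)=21 g(7,-1)=35 g(7,1)=35 g(7,3)=21 g(7,5)=6
t=8: g(8,-8)=1 g(8,-6)=8 g(8,-4)=28 g(8,-2)=56 g(8,0)=70 g(8,2)=56 g(8,4)=27
t=9: g(9,-9)=1 g(9,-7)=9 g(9,-5)=36 g(9,-3)=84 g(9,-1)=126 g(9,1)=126 g(9,3)=83 g(9,5)=27
t=10: g(10,-10)=1 g(10,-8)=10 g(10,-6)=45 g(10,-4)=120 g(10,-2)=210 g(10,0)=252 g(10,2)=209 g(10,4)=110
Paths never hitting 6: Σ_s g(10,s) = 957
Paths hitting 6: 2^10 - 957 = 67
P = 67/1024 = 67/1024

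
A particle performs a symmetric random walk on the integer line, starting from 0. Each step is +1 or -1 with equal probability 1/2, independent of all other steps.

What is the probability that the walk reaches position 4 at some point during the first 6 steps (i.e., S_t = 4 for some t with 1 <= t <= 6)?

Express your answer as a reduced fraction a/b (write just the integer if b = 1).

Answer: 1/8

Derivation:
Count via complement. Let g(t,s) = #length-t paths at position s with S_1..S_t all ≠ 4.
g(t,s) = g(t-1,s-1) + g(t-1,s+1) for s ≠ 4; g(t,4) = 0.
t=0: g(0,0)=1
t=1: g(1,-1)=1 g(1,1)=1
t=2: g(2,-2)=1 g(2,0)=2 g(2,2)=1
t=3: g(3,-3)=1 g(3,-1)=3 g(3,1)=3 g(3,3)=1
t=4: g(4,-4)=1 g(4,-2)=4 g(4,0)=6 g(4,2)=4
t=5: g(5,-5)=1 g(5,-3)=5 g(5,-1)=10 g(5,1)=10 g(5,3)=4
t=6: g(6,-6)=1 g(6,-4)=6 g(6,-2)=15 g(6,0)=20 g(6,2)=14
Paths never hitting 4: Σ_s g(6,s) = 56
Paths hitting 4: 2^6 - 56 = 8
P = 8/64 = 1/8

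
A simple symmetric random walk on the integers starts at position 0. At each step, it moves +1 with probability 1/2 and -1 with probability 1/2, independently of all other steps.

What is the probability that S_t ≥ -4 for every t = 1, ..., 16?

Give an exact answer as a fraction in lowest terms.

Let f(t,s) = #length-t paths at position s with S_1..S_t all ≥ -4.
f(t,s) = f(t-1,s-1) + f(t-1,s+1) for s ≥ -4; f(t,s) = 0 for s < -4.
t=0: f(0,0)=1
t=1: f(1,-1)=1 f(1,1)=1
t=2: f(2,-2)=1 f(2,0)=2 f(2,2)=1
t=3: f(3,-3)=1 f(3,-1)=3 f(3,1)=3 f(3,3)=1
t=4: f(4,-4)=1 f(4,-2)=4 f(4,0)=6 f(4,2)=4 f(4,4)=1
t=5: f(5,-3)=5 f(5,-1)=10 f(5,1)=10 f(5,3)=5 f(5,5)=1
t=6: f(6,-4)=5 f(6,-2)=15 f(6,0)=20 f(6,2)=15 f(6,4)=6 f(6,6)=1
t=7: f(7,-3)=20 f(7,-1)=35 f(7,1)=35 f(7,3)=21 f(7,5)=7 f(7,7)=1
t=8: f(8,-4)=20 f(8,-2)=55 f(8,0)=70 f(8,2)=56 f(8,4)=28 f(8,6)=8 f(8,8)=1
t=9: f(9,-3)=75 f(9,-1)=125 f(9,1)=126 f(9,3)=84 f(9,5)=36 f(9,7)=9 f(9,9)=1
t=10: f(10,-4)=75 f(10,-2)=200 f(10,0)=251 f(10,2)=210 f(10,4)=120 f(10,6)=45 f(10,8)=10 f(10,10)=1
t=11: f(11,-3)=275 f(11,-1)=451 f(11,1)=461 f(11,3)=330 f(11,5)=165 f(11,7)=55 f(11,9)=11 f(11,11)=1
t=12: f(12,-4)=275 f(12,-2)=726 f(12,0)=912 f(12,2)=791 f(12,4)=495 f(12,6)=220 f(12,8)=66 f(12,10)=12 f(12,12)=1
t=13: f(13,-3)=1001 f(13,-1)=1638 f(13,1)=1703 f(13,3)=1286 f(13,5)=715 f(13,7)=286 f(13,9)=78 f(13,11)=13 f(13,13)=1
t=14: f(14,-4)=1001 f(14,-2)=2639 f(14,0)=3341 f(14,2)=2989 f(14,4)=2001 f(14,6)=1001 f(14,8)=364 f(14,10)=91 f(14,12)=14 f(14,14)=1
t=15: f(15,-3)=3640 f(15,-1)=5980 f(15,1)=6330 f(15,3)=4990 f(15,5)=3002 f(15,7)=1365 f(15,9)=455 f(15,11)=105 f(15,13)=15 f(15,15)=1
t=16: f(16,-4)=3640 f(16,-2)=9620 f(16,0)=12310 f(16,2)=11320 f(16,4)=7992 f(16,6)=4367 f(16,8)=1820 f(16,10)=560 f(16,12)=120 f(16,14)=16 f(16,16)=1
Σ_s f(16,s) = 51766
P = 51766/65536 = 25883/32768

Answer: 25883/32768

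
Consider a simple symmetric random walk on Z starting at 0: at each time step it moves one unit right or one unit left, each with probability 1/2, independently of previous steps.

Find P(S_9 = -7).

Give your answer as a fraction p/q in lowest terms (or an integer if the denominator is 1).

Answer: 9/512

Derivation:
To reach position -7 after 9 steps: need 1 step of +1 and 8 of -1.
Favorable paths: C(9,1) = 9
Total paths: 2^9 = 512
P = 9/512 = 9/512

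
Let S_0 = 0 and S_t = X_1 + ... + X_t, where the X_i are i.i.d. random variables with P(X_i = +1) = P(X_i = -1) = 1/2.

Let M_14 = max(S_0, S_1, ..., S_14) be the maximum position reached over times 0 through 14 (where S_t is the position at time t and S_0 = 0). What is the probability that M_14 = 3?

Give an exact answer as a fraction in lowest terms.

Let M_14 = max(S_0,...,S_14). Use the reflection principle: for j ≥ 1, #{paths with M_14 ≥ j} = #{S_14 ≥ j} + #{S_14 ≥ j+1}.
By reflection, #{M_14 ≥ 3} = #{S_14 ≥ 3} + #{S_14 ≥ 4} = 3473 + 3473 = 6946.
#{M_14 ≥ 4} = #{S_14 ≥ 4} + #{S_14 ≥ 5} = 3473 + 1471 = 4944.
#{M_14 = 3} = 6946 - 4944 = 2002.
P(M_14 = 3) = 2002/16384 = 1001/8192

Answer: 1001/8192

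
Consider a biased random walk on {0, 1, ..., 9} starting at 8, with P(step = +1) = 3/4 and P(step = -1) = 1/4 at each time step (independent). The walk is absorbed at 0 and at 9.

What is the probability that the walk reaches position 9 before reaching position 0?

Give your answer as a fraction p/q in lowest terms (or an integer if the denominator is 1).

Biased walk: p = 3/4, q = 1/4, r = q/p = 1/3
Gambler's ruin: P(hit 9 before 0 | start at 8) = (1 - r^a)/(1 - r^N)
r^8 = 1/6561; r^9 = 1/19683
P = (1 - 1/6561) / (1 - 1/19683) = 6560/6561 / 19682/19683 = 9840/9841

Answer: 9840/9841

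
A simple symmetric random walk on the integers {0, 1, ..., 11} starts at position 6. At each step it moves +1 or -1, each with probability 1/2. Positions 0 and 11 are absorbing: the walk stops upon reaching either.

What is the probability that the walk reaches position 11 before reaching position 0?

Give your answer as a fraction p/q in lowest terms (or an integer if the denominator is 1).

Answer: 6/11

Derivation:
Symmetric walk (p = 1/2): the harmonic-function argument gives P(hit 11 before 0 | start at 6) = a/N.
P = 6/11 = 6/11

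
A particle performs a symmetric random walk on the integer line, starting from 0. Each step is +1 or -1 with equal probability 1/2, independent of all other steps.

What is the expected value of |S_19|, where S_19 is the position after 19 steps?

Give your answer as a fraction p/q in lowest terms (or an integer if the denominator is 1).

S_19 takes values m ≡ 1 (mod 2) with |m| ≤ 19; P(S_19=m) = C(19,(19+m)/2)/2^19.
Total paths: 2^19 = 524288
Distribution: P(S=-19)=1/524288, P(S=-17)=19/524288, P(S=-15)=171/524288, P(S=-13)=969/524288, P(S=-11)=3876/524288, P(S=-9)=11628/524288, P(S=-7)=27132/524288, P(S=-5)=50388/524288, P(S=-3)=75582/524288, P(S=-1)=92378/524288, P(S=1)=92378/524288, P(S=3)=75582/524288, P(S=5)=50388/524288, P(S=7)=27132/524288, P(S=9)=11628/524288, P(S=11)=3876/524288, P(S=13)=969/524288, P(S=15)=171/524288, P(S=17)=19/524288, P(S=19)=1/524288
E[|S_19|] = Σ_m |m|·P(S_19=m) = 1847560/524288 = 230945/65536

Answer: 230945/65536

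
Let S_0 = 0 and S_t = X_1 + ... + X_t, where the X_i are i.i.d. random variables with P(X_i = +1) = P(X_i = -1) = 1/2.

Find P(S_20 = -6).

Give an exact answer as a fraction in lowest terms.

To reach position -6 after 20 steps: need 7 steps of +1 and 13 of -1.
Favorable paths: C(20,7) = 77520
Total paths: 2^20 = 1048576
P = 77520/1048576 = 4845/65536

Answer: 4845/65536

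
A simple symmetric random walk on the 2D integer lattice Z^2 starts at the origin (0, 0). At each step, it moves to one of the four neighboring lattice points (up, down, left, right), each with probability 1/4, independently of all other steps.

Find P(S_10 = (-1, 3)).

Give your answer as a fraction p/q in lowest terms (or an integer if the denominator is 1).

Answer: 1575/65536

Derivation:
Let h be the number of horizontal steps (so 10-h are vertical). To end at (-1,3) need (h-1)/2 right-steps and ((10-h)+3)/2 up-steps.
Sum over h with 1 ≤ h ≤ 7, h ≡ 1 (mod 2), 10-h ≡ 1 (mod 2):
h=1: C(10,1)·C(1,0)·C(9,6) = 10·1·84 = 840
h=3: C(10,3)·C(3,1)·C(7,5) = 120·3·21 = 7560
h=5: C(10,5)·C(5,2)·C(5,4) = 252·10·5 = 12600
h=7: C(10,7)·C(7,3)·C(3,3) = 120·35·1 = 4200
Total favorable: 25200
Total paths: 4^10 = 1048576
P = 25200/1048576 = 1575/65536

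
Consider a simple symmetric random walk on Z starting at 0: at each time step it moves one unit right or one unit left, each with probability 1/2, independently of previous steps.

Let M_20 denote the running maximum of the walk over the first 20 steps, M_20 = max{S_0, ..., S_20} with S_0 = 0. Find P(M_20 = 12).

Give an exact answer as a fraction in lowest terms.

Answer: 4845/1048576

Derivation:
Let M_20 = max(S_0,...,S_20). Use the reflection principle: for j ≥ 1, #{paths with M_20 ≥ j} = #{S_20 ≥ j} + #{S_20 ≥ j+1}.
By reflection, #{M_20 ≥ 12} = #{S_20 ≥ 12} + #{S_20 ≥ 13} = 6196 + 1351 = 7547.
#{M_20 ≥ 13} = #{S_20 ≥ 13} + #{S_20 ≥ 14} = 1351 + 1351 = 2702.
#{M_20 = 12} = 7547 - 2702 = 4845.
P(M_20 = 12) = 4845/1048576 = 4845/1048576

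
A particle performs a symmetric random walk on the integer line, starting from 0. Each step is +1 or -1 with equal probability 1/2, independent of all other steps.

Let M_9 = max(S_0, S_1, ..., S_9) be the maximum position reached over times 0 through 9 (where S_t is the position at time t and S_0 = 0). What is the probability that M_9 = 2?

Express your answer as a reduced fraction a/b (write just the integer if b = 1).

Let M_9 = max(S_0,...,S_9). Use the reflection principle: for j ≥ 1, #{paths with M_9 ≥ j} = #{S_9 ≥ j} + #{S_9 ≥ j+1}.
By reflection, #{M_9 ≥ 2} = #{S_9 ≥ 2} + #{S_9 ≥ 3} = 130 + 130 = 260.
#{M_9 ≥ 3} = #{S_9 ≥ 3} + #{S_9 ≥ 4} = 130 + 46 = 176.
#{M_9 = 2} = 260 - 176 = 84.
P(M_9 = 2) = 84/512 = 21/128

Answer: 21/128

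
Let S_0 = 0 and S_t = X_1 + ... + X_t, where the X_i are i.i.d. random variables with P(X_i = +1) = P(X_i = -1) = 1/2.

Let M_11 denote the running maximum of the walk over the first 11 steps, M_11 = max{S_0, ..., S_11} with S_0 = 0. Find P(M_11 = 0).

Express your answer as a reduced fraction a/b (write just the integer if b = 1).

Answer: 231/1024

Derivation:
Let M_11 = max(S_0,...,S_11). Use the reflection principle: for j ≥ 1, #{paths with M_11 ≥ j} = #{S_11 ≥ j} + #{S_11 ≥ j+1}.
P(M_11 ≥ 0) = 1 since S_0 = 0, so #{M_11 ≥ 0} = 2048.
#{M_11 ≥ 1} = #{S_11 ≥ 1} + #{S_11 ≥ 2} = 1024 + 562 = 1586.
#{M_11 = 0} = 2048 - 1586 = 462.
P(M_11 = 0) = 462/2048 = 231/1024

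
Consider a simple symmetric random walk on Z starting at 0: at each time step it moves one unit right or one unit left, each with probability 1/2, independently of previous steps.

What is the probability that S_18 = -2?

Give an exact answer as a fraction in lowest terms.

Answer: 21879/131072

Derivation:
To reach position -2 after 18 steps: need 8 steps of +1 and 10 of -1.
Favorable paths: C(18,8) = 43758
Total paths: 2^18 = 262144
P = 43758/262144 = 21879/131072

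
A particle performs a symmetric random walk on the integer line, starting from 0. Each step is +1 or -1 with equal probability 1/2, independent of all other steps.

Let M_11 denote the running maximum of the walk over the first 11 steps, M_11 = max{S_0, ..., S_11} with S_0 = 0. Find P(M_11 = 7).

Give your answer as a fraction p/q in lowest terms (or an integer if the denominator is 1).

Let M_11 = max(S_0,...,S_11). Use the reflection principle: for j ≥ 1, #{paths with M_11 ≥ j} = #{S_11 ≥ j} + #{S_11 ≥ j+1}.
By reflection, #{M_11 ≥ 7} = #{S_11 ≥ 7} + #{S_11 ≥ 8} = 67 + 12 = 79.
#{M_11 ≥ 8} = #{S_11 ≥ 8} + #{S_11 ≥ 9} = 12 + 12 = 24.
#{M_11 = 7} = 79 - 24 = 55.
P(M_11 = 7) = 55/2048 = 55/2048

Answer: 55/2048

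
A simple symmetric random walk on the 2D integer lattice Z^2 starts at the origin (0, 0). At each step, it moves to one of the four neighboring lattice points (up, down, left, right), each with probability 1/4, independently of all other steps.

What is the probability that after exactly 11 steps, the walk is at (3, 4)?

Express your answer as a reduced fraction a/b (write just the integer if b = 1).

Answer: 12705/2097152

Derivation:
Let h be the number of horizontal steps (so 11-h are vertical). To end at (3,4) need (h+3)/2 right-steps and ((11-h)+4)/2 up-steps.
Sum over h with 3 ≤ h ≤ 7, h ≡ 1 (mod 2), 11-h ≡ 0 (mod 2):
h=3: C(11,3)·C(3,3)·C(8,6) = 165·1·28 = 4620
h=5: C(11,5)·C(5,4)·C(6,5) = 462·5·6 = 13860
h=7: C(11,7)·C(7,5)·C(4,4) = 330·21·1 = 6930
Total favorable: 25410
Total paths: 4^11 = 4194304
P = 25410/4194304 = 12705/2097152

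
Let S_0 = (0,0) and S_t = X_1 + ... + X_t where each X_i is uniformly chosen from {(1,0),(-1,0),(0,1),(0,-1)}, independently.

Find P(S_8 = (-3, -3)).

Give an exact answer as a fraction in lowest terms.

Let h be the number of horizontal steps (so 8-h are vertical). To end at (-3,-3) need (h-3)/2 right-steps and ((8-h)-3)/2 up-steps.
Sum over h with 3 ≤ h ≤ 5, h ≡ 1 (mod 2), 8-h ≡ 1 (mod 2):
h=3: C(8,3)·C(3,0)·C(5,1) = 56·1·5 = 280
h=5: C(8,5)·C(5,1)·C(3,0) = 56·5·1 = 280
Total favorable: 560
Total paths: 4^8 = 65536
P = 560/65536 = 35/4096

Answer: 35/4096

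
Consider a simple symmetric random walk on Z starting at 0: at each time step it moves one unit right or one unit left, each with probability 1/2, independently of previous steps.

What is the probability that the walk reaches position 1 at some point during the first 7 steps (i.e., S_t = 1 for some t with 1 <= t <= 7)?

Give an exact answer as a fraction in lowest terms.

Count via complement. Let g(t,s) = #length-t paths at position s with S_1..S_t all ≠ 1.
g(t,s) = g(t-1,s-1) + g(t-1,s+1) for s ≠ 1; g(t,1) = 0.
t=0: g(0,0)=1
t=1: g(1,-1)=1
t=2: g(2,-2)=1 g(2,0)=1
t=3: g(3,-3)=1 g(3,-1)=2
t=4: g(4,-4)=1 g(4,-2)=3 g(4,0)=2
t=5: g(5,-5)=1 g(5,-3)=4 g(5,-1)=5
t=6: g(6,-6)=1 g(6,-4)=5 g(6,-2)=9 g(6,0)=5
t=7: g(7,-7)=1 g(7,-5)=6 g(7,-3)=14 g(7,-1)=14
Paths never hitting 1: Σ_s g(7,s) = 35
Paths hitting 1: 2^7 - 35 = 93
P = 93/128 = 93/128

Answer: 93/128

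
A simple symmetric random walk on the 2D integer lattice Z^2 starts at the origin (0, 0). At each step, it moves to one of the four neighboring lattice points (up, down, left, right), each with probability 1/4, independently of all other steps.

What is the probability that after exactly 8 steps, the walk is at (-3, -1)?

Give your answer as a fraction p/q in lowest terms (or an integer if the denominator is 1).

Let h be the number of horizontal steps (so 8-h are vertical). To end at (-3,-1) need (h-3)/2 right-steps and ((8-h)-1)/2 up-steps.
Sum over h with 3 ≤ h ≤ 7, h ≡ 1 (mod 2), 8-h ≡ 1 (mod 2):
h=3: C(8,3)·C(3,0)·C(5,2) = 56·1·10 = 560
h=5: C(8,5)·C(5,1)·C(3,1) = 56·5·3 = 840
h=7: C(8,7)·C(7,2)·C(1,0) = 8·21·1 = 168
Total favorable: 1568
Total paths: 4^8 = 65536
P = 1568/65536 = 49/2048

Answer: 49/2048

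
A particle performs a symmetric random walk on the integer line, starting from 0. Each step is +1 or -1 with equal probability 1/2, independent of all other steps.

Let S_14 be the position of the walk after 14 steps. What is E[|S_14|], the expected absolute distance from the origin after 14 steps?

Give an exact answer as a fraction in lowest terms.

S_14 takes values m ≡ 0 (mod 2) with |m| ≤ 14; P(S_14=m) = C(14,(14+m)/2)/2^14.
Total paths: 2^14 = 16384
Distribution: P(S=-14)=1/16384, P(S=-12)=14/16384, P(S=-10)=91/16384, P(S=-8)=364/16384, P(S=-6)=1001/16384, P(S=-4)=2002/16384, P(S=-2)=3003/16384, P(S=0)=3432/16384, P(S=2)=3003/16384, P(S=4)=2002/16384, P(S=6)=1001/16384, P(S=8)=364/16384, P(S=10)=91/16384, P(S=12)=14/16384, P(S=14)=1/16384
E[|S_14|] = Σ_m |m|·P(S_14=m) = 48048/16384 = 3003/1024

Answer: 3003/1024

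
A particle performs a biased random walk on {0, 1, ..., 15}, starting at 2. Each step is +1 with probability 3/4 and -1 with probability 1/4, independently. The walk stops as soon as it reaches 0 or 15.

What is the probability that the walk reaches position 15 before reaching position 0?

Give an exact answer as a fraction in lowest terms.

Biased walk: p = 3/4, q = 1/4, r = q/p = 1/3
Gambler's ruin: P(hit 15 before 0 | start at 2) = (1 - r^a)/(1 - r^N)
r^2 = 1/9; r^15 = 1/14348907
P = (1 - 1/9) / (1 - 1/14348907) = 8/9 / 14348906/14348907 = 6377292/7174453

Answer: 6377292/7174453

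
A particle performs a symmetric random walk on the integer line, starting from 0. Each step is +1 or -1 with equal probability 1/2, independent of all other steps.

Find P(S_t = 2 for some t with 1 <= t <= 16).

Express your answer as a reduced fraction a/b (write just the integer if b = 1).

Answer: 20613/32768

Derivation:
Count via complement. Let g(t,s) = #length-t paths at position s with S_1..S_t all ≠ 2.
g(t,s) = g(t-1,s-1) + g(t-1,s+1) for s ≠ 2; g(t,2) = 0.
t=0: g(0,0)=1
t=1: g(1,-1)=1 g(1,1)=1
t=2: g(2,-2)=1 g(2,0)=2
t=3: g(3,-3)=1 g(3,-1)=3 g(3,1)=2
t=4: g(4,-4)=1 g(4,-2)=4 g(4,0)=5
t=5: g(5,-5)=1 g(5,-3)=5 g(5,-1)=9 g(5,1)=5
t=6: g(6,-6)=1 g(6,-4)=6 g(6,-2)=14 g(6,0)=14
t=7: g(7,-7)=1 g(7,-5)=7 g(7,-3)=20 g(7,-1)=28 g(7,1)=14
t=8: g(8,-8)=1 g(8,-6)=8 g(8,-4)=27 g(8,-2)=48 g(8,0)=42
t=9: g(9,-9)=1 g(9,-7)=9 g(9,-5)=35 g(9,-3)=75 g(9,-1)=90 g(9,1)=42
t=10: g(10,-10)=1 g(10,-8)=10 g(10,-6)=44 g(10,-4)=110 g(10,-2)=165 g(10,0)=132
t=11: g(11,-11)=1 g(11,-9)=11 g(11,-7)=54 g(11,-5)=154 g(11,-3)=275 g(11,-1)=297 g(11,1)=132
t=12: g(12,-12)=1 g(12,-10)=12 g(12,-8)=65 g(12,-6)=208 g(12,-4)=429 g(12,-2)=572 g(12,0)=429
t=13: g(13,-13)=1 g(13,-11)=13 g(13,-9)=77 g(13,-7)=273 g(13,-5)=637 g(13,-3)=1001 g(13,-1)=1001 g(13,1)=429
t=14: g(14,-14)=1 g(14,-12)=14 g(14,-10)=90 g(14,-8)=350 g(14,-6)=910 g(14,-4)=1638 g(14,-2)=2002 g(14,0)=1430
t=15: g(15,-15)=1 g(15,-13)=15 g(15,-11)=104 g(15,-9)=440 g(15,-7)=1260 g(15,-5)=2548 g(15,-3)=3640 g(15,-1)=3432 g(15,1)=1430
t=16: g(16,-16)=1 g(16,-14)=16 g(16,-12)=119 g(16,-10)=544 g(16,-8)=1700 g(16,-6)=3808 g(16,-4)=6188 g(16,-2)=7072 g(16,0)=4862
Paths never hitting 2: Σ_s g(16,s) = 24310
Paths hitting 2: 2^16 - 24310 = 41226
P = 41226/65536 = 20613/32768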